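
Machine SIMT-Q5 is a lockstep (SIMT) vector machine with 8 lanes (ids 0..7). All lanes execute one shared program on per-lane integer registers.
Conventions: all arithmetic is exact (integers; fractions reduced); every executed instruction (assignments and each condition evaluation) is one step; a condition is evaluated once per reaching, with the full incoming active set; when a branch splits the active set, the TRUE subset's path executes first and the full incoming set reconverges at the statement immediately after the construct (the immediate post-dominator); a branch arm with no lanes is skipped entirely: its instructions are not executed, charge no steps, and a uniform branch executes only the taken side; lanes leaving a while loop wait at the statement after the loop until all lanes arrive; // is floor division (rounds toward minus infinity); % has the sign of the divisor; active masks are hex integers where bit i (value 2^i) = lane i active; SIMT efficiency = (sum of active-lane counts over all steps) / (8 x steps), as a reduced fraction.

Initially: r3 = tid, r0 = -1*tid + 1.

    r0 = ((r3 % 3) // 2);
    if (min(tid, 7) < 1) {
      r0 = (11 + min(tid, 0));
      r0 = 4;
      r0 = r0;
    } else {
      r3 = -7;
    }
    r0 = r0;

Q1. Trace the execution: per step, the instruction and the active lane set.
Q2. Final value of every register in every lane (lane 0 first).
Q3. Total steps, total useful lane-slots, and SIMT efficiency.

step 0: r0 <- ((r3 % 3) // 2)        0xff
step 1: eval (min(tid, 7) < 1)       0xff
step 2: r0 <- (11 + min(tid, 0))     0x01
step 3: r0 <- 4                      0x01
step 4: r0 <- r0                     0x01
step 5: r3 <- -7                     0xfe
step 6: r0 <- r0                     0xff

Answer: 7 steps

r3: 0,-7,-7,-7,-7,-7,-7,-7
r0: 4,0,1,0,0,1,0,0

steps = 7; useful = 34; efficiency = 34/56 = 17/28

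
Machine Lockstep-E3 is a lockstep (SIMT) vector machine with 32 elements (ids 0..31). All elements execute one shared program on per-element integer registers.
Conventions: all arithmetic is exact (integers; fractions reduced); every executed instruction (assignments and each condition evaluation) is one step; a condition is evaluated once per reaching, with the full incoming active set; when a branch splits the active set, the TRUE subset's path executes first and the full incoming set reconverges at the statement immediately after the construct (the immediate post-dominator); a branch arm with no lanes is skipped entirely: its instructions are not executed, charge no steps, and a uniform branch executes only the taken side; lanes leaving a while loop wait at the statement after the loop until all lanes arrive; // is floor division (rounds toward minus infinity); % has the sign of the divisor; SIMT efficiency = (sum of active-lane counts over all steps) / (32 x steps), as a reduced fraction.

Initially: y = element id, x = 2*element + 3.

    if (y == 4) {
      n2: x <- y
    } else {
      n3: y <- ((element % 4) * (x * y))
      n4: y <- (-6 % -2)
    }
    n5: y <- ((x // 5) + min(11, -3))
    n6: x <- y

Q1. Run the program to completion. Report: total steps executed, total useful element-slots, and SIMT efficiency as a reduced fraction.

Answer: 6 steps, 159 useful, 53/64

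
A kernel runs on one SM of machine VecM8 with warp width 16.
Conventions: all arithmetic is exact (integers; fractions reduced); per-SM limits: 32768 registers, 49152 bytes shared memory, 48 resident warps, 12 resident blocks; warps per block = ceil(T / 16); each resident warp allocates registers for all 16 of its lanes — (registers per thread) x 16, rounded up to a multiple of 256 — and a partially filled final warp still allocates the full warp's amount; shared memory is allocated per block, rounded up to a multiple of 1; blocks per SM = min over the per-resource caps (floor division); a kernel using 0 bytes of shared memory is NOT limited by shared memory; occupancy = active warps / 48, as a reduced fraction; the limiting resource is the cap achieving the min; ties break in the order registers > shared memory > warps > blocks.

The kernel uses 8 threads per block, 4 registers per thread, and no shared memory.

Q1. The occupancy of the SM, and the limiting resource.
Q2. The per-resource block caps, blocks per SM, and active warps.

Answer: occupancy 1/4, limited by blocks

registers: 128 blocks
shared memory: no limit (kernel uses none)
warps: 48 blocks
blocks: 12 blocks

Answer: 12 blocks, 12 active warps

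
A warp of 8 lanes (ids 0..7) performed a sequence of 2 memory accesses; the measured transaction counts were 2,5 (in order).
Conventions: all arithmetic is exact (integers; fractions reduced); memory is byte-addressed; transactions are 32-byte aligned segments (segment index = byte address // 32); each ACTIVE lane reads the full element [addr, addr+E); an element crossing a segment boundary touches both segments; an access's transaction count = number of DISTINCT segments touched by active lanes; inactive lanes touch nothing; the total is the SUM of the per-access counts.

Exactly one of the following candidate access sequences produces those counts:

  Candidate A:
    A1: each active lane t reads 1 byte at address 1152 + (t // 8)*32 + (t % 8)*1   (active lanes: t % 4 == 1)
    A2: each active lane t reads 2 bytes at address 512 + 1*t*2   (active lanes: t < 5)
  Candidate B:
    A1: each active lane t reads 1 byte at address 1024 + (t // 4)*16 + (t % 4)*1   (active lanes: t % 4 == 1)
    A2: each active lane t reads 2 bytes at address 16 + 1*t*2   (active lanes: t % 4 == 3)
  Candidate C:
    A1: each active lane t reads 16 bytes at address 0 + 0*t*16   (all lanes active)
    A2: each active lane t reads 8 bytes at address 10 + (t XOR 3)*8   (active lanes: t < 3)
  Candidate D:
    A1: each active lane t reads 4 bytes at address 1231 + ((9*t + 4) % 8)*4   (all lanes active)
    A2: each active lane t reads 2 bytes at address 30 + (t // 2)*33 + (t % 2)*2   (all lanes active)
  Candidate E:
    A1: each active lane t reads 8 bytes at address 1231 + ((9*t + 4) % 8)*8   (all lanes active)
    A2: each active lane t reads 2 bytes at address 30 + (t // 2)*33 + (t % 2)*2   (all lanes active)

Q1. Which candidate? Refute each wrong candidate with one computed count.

A: A1 gives 1 transaction, not 2
B: A1 gives 1 transaction, not 2
C: A1 gives 1 transaction, not 2
E: A1 gives 3 transactions, not 2
D: all counts match (2,5)

Answer: D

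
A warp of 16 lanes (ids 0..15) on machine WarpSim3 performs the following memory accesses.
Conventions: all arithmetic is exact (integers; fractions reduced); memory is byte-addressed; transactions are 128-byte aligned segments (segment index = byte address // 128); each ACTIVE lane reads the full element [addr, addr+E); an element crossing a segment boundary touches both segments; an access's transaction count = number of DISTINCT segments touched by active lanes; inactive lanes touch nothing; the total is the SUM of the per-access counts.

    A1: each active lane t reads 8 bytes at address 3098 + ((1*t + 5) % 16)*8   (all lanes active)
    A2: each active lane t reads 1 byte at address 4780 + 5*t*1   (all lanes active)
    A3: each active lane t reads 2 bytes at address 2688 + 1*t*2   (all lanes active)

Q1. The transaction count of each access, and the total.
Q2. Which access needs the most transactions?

A1: 2 transactions
A2: 1 transaction
A3: 1 transaction

Answer: 2,1,1; total 4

Answer: A1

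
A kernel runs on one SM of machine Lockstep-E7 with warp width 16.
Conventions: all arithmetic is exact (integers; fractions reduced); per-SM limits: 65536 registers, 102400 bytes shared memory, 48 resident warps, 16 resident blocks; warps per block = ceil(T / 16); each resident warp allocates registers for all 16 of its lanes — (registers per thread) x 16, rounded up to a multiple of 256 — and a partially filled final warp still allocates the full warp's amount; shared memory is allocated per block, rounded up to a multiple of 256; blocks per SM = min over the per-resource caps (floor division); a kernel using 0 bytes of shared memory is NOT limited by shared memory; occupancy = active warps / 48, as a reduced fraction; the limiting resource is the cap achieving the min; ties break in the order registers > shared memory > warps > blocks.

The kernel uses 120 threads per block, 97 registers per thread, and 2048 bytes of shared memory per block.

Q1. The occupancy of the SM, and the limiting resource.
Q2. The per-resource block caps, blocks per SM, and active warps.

Answer: occupancy 2/3, limited by registers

registers: 4 blocks
shared memory: 50 blocks
warps: 6 blocks
blocks: 16 blocks

Answer: 4 blocks, 32 active warps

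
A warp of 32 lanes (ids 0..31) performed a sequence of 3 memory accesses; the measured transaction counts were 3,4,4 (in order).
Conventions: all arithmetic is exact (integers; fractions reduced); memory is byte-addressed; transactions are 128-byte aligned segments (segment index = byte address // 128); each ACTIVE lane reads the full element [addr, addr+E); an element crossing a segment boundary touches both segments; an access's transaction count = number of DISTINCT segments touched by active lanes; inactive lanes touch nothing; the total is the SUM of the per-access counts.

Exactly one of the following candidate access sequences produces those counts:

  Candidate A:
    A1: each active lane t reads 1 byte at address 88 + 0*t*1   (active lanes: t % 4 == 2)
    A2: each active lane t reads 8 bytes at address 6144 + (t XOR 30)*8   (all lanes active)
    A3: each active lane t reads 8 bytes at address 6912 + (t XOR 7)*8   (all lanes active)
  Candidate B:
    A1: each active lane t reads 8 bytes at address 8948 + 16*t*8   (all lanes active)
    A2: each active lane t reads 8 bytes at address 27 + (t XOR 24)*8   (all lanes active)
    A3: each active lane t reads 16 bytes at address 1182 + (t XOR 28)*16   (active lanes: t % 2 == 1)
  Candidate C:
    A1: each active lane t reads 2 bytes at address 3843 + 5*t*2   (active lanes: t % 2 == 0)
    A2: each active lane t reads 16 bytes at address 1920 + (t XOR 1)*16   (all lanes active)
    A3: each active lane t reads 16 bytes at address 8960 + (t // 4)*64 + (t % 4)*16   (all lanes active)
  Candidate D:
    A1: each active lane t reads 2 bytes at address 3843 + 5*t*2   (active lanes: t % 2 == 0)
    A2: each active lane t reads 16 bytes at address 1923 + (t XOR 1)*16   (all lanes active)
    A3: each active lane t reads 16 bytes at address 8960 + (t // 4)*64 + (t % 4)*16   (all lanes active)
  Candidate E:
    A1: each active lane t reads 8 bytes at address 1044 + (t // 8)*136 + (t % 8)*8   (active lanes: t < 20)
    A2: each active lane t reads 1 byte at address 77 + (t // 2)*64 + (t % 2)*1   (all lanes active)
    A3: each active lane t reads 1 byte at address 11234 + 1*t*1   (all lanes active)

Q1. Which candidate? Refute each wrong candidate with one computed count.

A: A1 gives 1 transaction, not 3
B: A1 gives 32 transactions, not 3
D: A2 gives 5 transactions, not 4
E: A2 gives 9 transactions, not 4
C: all counts match (3,4,4)

Answer: C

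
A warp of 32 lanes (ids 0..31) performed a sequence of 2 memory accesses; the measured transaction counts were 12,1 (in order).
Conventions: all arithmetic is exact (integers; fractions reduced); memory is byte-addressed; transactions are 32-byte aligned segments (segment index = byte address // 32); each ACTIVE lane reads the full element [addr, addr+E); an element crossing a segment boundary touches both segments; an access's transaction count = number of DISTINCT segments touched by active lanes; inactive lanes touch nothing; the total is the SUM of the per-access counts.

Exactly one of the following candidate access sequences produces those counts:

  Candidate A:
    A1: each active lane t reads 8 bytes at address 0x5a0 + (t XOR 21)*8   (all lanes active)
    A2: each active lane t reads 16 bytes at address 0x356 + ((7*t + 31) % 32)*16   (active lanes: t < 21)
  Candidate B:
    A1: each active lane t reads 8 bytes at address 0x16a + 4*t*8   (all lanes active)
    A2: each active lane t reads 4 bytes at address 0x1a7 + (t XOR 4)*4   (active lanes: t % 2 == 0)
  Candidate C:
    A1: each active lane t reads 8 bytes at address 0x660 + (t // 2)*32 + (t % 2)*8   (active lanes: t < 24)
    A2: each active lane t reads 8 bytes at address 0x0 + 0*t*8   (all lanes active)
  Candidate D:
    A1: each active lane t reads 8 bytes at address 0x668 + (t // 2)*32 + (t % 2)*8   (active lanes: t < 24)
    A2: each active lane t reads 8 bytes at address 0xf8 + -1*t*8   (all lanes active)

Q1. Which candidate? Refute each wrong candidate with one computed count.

A: A1 gives 8 transactions, not 12
B: A1 gives 32 transactions, not 12
D: A2 gives 8 transactions, not 1
C: all counts match (12,1)

Answer: C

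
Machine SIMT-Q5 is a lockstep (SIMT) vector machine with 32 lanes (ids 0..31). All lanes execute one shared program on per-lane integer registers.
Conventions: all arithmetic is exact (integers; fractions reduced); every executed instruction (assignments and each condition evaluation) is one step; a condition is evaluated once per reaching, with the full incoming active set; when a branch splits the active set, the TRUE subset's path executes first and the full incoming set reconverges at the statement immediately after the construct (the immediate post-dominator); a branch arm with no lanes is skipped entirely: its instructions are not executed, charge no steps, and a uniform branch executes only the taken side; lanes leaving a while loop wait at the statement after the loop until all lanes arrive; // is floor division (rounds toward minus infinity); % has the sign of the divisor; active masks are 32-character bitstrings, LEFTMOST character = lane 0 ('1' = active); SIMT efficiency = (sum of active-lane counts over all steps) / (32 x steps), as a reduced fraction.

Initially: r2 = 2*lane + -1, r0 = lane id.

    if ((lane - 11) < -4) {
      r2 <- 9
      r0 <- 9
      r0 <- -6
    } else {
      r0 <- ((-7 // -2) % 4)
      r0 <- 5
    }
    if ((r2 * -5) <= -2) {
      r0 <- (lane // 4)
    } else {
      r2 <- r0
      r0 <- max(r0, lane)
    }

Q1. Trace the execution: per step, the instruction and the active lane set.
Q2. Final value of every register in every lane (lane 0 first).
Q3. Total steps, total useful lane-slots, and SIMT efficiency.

step 0: eval ((lane - 11) < -4)      11111111111111111111111111111111
step 1: r2 <- 9                      11111110000000000000000000000000
step 2: r0 <- 9                      11111110000000000000000000000000
step 3: r0 <- -6                     11111110000000000000000000000000
step 4: r0 <- ((-7 // -2) % 4)       00000001111111111111111111111111
step 5: r0 <- 5                      00000001111111111111111111111111
step 6: eval ((r2 * -5) <= -2)       11111111111111111111111111111111
step 7: r0 <- (lane // 4)            11111111111111111111111111111111

Answer: 8 steps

r2: 9,9,9,9,9,9,9,13,15,17,19,21,23,25,27,29,31,33,35,37,39,41,43,45,47,49,51,53,55,57,59,61
r0: 0,0,0,0,1,1,1,1,2,2,2,2,3,3,3,3,4,4,4,4,5,5,5,5,6,6,6,6,7,7,7,7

steps = 8; useful = 167; efficiency = 167/256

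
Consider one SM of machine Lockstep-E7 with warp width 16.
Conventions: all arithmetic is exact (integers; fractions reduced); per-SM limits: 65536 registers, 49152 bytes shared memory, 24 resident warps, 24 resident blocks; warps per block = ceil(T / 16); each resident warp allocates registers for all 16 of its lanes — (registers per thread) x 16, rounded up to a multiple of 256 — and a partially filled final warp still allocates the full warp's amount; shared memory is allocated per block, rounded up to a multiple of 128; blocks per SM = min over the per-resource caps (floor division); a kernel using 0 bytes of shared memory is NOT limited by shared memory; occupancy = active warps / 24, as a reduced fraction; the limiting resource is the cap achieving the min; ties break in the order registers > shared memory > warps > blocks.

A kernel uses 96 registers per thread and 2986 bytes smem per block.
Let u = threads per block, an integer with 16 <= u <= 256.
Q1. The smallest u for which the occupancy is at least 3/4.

Answer: u = 17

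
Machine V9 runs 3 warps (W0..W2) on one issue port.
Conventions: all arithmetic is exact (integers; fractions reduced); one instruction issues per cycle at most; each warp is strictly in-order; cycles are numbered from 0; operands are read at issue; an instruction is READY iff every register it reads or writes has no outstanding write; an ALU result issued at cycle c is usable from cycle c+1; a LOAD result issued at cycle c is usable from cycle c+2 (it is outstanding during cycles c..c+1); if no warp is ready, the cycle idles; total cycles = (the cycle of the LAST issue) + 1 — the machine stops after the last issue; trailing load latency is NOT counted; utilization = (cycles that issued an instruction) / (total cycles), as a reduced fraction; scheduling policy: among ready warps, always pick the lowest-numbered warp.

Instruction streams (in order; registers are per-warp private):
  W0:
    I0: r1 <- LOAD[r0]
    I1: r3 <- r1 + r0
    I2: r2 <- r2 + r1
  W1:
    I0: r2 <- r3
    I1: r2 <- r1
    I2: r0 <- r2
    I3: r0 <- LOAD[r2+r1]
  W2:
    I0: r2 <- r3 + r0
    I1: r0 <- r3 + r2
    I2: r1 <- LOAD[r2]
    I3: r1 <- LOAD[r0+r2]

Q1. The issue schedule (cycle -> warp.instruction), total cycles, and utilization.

cycle 0: W0.I0
cycle 1: W1.I0
cycle 2: W0.I1
cycle 3: W0.I2
cycle 4: W1.I1
cycle 5: W1.I2
cycle 6: W1.I3
cycle 7: W2.I0
cycle 8: W2.I1
cycle 9: W2.I2
cycle 10: idle
cycle 11: W2.I3

Answer: 12 cycles, utilization 11/12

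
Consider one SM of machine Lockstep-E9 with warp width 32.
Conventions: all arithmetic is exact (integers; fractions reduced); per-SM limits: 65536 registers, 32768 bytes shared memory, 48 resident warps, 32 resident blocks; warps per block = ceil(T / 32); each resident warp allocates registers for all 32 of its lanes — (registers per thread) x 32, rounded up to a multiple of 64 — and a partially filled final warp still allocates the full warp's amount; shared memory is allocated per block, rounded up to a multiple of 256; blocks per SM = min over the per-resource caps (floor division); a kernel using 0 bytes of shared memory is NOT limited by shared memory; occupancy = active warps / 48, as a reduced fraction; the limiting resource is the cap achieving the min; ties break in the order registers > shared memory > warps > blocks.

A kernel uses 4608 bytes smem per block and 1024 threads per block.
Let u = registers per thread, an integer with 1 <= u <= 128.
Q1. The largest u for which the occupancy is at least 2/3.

Answer: u = 64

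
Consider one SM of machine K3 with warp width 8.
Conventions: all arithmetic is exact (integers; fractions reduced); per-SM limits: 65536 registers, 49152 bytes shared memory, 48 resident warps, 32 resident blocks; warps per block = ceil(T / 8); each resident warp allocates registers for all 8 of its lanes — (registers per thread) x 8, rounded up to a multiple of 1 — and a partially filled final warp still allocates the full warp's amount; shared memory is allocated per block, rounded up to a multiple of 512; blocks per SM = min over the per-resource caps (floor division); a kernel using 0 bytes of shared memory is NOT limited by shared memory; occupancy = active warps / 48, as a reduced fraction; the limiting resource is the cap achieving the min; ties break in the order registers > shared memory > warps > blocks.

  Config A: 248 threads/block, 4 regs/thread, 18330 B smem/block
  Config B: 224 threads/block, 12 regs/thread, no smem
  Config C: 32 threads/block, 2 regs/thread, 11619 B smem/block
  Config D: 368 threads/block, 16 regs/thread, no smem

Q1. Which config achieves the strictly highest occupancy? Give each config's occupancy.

occupancies: A 31/48, B 7/12, C 1/3, D 23/24

Answer: D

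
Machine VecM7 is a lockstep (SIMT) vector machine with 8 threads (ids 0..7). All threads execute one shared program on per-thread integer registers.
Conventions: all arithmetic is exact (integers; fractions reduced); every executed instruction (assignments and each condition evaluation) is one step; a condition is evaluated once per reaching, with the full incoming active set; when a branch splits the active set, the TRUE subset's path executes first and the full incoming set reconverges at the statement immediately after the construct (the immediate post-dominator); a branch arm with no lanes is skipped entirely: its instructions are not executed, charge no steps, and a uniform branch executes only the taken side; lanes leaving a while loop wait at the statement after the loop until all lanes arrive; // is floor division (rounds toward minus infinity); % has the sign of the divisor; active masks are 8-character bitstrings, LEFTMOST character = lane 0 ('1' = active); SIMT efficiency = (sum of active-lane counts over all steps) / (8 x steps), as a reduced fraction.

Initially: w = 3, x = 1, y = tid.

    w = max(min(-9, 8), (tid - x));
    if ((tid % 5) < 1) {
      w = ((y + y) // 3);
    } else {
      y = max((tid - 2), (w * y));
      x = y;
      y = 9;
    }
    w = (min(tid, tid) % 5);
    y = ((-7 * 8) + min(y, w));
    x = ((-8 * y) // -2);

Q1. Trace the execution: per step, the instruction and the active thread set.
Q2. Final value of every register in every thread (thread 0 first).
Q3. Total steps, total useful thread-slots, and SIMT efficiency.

step 0: w <- max(min(-9, 8), (tid - x)) 11111111
step 1: eval ((tid % 5) < 1)         11111111
step 2: w <- ((y + y) // 3)          10000100
step 3: y <- max((tid - 2), (w * y)) 01111011
step 4: x <- y                       01111011
step 5: y <- 9                       01111011
step 6: w <- (min(tid, tid) % 5)     11111111
step 7: y <- ((-7 * 8) + min(y, w))  11111111
step 8: x <- ((-8 * y) // -2)        11111111

Answer: 9 steps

w: 0,1,2,3,4,0,1,2
x: -224,-220,-216,-212,-208,-224,-220,-216
y: -56,-55,-54,-53,-52,-56,-55,-54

steps = 9; useful = 60; efficiency = 60/72 = 5/6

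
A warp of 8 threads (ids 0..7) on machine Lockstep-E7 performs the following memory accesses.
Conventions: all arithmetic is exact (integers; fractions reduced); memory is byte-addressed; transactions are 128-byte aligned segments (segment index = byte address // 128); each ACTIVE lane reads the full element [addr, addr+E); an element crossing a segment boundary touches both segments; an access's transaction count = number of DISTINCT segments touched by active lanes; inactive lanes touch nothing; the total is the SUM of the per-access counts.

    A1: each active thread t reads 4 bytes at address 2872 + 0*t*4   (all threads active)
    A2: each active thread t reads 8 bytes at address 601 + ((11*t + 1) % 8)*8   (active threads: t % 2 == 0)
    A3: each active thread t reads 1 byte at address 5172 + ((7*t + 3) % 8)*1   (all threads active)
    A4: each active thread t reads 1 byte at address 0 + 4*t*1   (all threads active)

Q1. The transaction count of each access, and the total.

A1: 1 transaction
A2: 2 transactions
A3: 1 transaction
A4: 1 transaction

Answer: 1,2,1,1; total 5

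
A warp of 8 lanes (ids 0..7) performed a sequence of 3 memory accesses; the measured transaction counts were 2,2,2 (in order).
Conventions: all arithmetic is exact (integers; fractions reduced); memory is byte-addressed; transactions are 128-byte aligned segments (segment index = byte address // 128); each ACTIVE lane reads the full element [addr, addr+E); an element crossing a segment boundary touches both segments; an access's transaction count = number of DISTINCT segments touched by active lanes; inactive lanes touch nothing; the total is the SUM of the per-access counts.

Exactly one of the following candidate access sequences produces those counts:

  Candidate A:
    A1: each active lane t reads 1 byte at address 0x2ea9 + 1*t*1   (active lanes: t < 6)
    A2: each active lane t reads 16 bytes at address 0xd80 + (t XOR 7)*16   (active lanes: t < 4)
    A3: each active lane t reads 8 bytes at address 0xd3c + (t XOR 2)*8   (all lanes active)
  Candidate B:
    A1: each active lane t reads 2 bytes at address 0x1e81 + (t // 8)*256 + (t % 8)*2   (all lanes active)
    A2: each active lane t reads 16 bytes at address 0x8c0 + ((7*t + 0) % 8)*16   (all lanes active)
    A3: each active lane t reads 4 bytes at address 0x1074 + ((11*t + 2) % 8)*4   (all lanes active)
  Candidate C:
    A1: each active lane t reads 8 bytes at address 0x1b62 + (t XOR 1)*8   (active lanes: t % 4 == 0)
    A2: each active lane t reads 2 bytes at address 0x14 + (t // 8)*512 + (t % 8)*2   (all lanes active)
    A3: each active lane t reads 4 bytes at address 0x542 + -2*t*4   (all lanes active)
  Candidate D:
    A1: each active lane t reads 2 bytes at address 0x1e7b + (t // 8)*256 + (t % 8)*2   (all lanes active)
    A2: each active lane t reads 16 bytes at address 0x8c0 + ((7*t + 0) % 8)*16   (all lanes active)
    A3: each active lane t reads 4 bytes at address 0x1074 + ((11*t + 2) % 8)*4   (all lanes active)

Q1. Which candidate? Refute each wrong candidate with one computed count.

A: A1 gives 1 transaction, not 2
B: A1 gives 1 transaction, not 2
C: A2 gives 1 transaction, not 2
D: all counts match (2,2,2)

Answer: D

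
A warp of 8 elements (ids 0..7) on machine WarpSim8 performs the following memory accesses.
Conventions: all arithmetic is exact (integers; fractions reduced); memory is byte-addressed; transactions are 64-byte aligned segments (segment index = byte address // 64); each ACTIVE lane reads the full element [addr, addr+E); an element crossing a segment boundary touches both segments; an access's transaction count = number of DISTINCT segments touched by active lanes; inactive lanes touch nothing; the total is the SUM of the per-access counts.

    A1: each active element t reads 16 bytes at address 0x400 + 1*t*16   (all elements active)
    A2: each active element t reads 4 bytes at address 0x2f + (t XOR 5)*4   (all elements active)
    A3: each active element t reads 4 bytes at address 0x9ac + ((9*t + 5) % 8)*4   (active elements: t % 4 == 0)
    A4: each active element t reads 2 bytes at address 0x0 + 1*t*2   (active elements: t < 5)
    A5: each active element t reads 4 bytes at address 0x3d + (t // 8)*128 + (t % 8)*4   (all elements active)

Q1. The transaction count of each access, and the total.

A1: 2 transactions
A2: 2 transactions
A3: 2 transactions
A4: 1 transaction
A5: 2 transactions

Answer: 2,2,2,1,2; total 9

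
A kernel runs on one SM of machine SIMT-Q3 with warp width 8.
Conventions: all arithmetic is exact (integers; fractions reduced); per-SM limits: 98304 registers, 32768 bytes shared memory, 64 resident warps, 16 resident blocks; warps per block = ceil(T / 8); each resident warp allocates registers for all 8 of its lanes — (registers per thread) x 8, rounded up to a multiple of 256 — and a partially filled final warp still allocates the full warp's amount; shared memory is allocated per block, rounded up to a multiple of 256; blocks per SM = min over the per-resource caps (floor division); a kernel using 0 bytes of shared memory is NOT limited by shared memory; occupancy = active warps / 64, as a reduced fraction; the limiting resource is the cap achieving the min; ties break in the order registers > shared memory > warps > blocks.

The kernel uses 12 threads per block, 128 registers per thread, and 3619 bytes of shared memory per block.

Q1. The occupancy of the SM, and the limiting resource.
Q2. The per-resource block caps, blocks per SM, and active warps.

Answer: occupancy 1/4, limited by shared memory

registers: 48 blocks
shared memory: 8 blocks
warps: 32 blocks
blocks: 16 blocks

Answer: 8 blocks, 16 active warps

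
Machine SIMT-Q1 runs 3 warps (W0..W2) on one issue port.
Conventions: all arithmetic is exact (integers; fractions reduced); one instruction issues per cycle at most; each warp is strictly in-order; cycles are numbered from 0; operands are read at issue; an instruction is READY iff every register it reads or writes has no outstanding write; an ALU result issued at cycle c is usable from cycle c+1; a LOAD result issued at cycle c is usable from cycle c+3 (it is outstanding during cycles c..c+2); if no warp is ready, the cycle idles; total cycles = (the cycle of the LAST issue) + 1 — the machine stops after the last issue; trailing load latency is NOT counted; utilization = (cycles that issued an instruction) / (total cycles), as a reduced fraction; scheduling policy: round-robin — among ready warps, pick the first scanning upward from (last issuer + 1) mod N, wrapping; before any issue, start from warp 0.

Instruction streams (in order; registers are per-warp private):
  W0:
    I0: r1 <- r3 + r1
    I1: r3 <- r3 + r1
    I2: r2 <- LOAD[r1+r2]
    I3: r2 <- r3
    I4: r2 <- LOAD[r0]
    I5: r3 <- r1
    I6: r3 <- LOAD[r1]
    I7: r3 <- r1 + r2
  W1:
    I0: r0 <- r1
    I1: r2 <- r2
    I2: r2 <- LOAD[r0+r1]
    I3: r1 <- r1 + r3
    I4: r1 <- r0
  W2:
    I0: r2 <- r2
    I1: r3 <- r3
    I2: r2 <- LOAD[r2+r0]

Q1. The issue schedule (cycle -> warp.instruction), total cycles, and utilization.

cycle 0: W0.I0
cycle 1: W1.I0
cycle 2: W2.I0
cycle 3: W0.I1
cycle 4: W1.I1
cycle 5: W2.I1
cycle 6: W0.I2
cycle 7: W1.I2
cycle 8: W2.I2
cycle 9: W0.I3
cycle 10: W1.I3
cycle 11: W0.I4
cycle 12: W1.I4
cycle 13: W0.I5
cycle 14: W0.I6
cycle 15: idle
cycle 16: idle
cycle 17: W0.I7

Answer: 18 cycles, utilization 8/9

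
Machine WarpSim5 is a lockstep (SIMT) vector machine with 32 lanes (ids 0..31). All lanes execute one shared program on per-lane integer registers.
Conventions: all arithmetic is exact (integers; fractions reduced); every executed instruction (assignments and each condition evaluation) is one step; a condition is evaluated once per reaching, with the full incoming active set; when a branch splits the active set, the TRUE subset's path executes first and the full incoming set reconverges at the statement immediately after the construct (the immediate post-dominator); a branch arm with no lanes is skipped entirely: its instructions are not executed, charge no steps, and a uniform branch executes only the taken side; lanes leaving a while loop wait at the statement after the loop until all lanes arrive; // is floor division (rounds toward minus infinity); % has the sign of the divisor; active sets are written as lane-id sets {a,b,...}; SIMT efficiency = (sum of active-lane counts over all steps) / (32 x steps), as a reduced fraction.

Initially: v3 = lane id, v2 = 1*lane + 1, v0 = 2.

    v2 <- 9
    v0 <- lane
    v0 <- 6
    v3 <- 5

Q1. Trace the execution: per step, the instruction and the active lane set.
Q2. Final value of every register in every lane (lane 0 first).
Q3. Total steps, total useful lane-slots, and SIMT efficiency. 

step 0: v2 <- 9                      {0,1,2,3,4,5,6,7,8,9,10,11,12,13,14,15,16,17,18,19,20,21,22,23,24,25,26,27,28,29,30,31}
step 1: v0 <- lane                   {0,1,2,3,4,5,6,7,8,9,10,11,12,13,14,15,16,17,18,19,20,21,22,23,24,25,26,27,28,29,30,31}
step 2: v0 <- 6                      {0,1,2,3,4,5,6,7,8,9,10,11,12,13,14,15,16,17,18,19,20,21,22,23,24,25,26,27,28,29,30,31}
step 3: v3 <- 5                      {0,1,2,3,4,5,6,7,8,9,10,11,12,13,14,15,16,17,18,19,20,21,22,23,24,25,26,27,28,29,30,31}

Answer: 4 steps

v3: 5,5,5,5,5,5,5,5,5,5,5,5,5,5,5,5,5,5,5,5,5,5,5,5,5,5,5,5,5,5,5,5
v2: 9,9,9,9,9,9,9,9,9,9,9,9,9,9,9,9,9,9,9,9,9,9,9,9,9,9,9,9,9,9,9,9
v0: 6,6,6,6,6,6,6,6,6,6,6,6,6,6,6,6,6,6,6,6,6,6,6,6,6,6,6,6,6,6,6,6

steps = 4; useful = 128; efficiency = 128/128 = 1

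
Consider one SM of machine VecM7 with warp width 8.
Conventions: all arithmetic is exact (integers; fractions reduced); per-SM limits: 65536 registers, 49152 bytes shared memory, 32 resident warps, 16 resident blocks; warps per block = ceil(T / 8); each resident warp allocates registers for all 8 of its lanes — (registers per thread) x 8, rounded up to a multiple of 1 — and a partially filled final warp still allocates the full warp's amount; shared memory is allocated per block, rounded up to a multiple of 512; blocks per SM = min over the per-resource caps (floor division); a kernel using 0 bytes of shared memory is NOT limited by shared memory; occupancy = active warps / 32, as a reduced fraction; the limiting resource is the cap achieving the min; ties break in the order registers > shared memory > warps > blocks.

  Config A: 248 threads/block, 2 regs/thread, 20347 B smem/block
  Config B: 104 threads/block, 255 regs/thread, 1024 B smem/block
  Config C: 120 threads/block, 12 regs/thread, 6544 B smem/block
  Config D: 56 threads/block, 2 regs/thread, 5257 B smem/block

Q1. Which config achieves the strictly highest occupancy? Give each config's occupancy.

occupancies: A 31/32, B 13/16, C 15/16, D 7/8

Answer: A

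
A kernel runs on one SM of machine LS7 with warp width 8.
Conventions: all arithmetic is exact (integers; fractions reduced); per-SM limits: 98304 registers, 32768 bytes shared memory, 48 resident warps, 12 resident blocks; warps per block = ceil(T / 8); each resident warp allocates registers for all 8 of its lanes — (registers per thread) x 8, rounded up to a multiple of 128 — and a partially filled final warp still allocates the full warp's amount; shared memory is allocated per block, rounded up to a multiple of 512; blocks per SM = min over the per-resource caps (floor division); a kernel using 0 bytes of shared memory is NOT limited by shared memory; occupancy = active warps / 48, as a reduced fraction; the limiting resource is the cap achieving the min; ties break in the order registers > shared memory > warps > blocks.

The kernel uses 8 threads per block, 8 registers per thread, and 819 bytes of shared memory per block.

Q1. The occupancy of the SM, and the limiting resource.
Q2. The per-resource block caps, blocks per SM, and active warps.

Answer: occupancy 1/4, limited by blocks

registers: 768 blocks
shared memory: 32 blocks
warps: 48 blocks
blocks: 12 blocks

Answer: 12 blocks, 12 active warps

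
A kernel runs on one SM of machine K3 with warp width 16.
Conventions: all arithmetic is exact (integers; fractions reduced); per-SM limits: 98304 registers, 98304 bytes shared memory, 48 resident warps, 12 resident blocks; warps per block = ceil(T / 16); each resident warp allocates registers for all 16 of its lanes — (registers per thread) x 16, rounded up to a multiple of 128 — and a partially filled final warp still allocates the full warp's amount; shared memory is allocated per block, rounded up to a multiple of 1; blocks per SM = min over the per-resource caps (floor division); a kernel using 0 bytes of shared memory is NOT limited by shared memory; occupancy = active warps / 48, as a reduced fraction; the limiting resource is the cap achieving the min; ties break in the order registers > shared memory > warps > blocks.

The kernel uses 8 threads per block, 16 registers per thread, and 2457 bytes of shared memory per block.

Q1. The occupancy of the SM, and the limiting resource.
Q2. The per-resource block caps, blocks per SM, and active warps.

Answer: occupancy 1/4, limited by blocks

registers: 384 blocks
shared memory: 40 blocks
warps: 48 blocks
blocks: 12 blocks

Answer: 12 blocks, 12 active warps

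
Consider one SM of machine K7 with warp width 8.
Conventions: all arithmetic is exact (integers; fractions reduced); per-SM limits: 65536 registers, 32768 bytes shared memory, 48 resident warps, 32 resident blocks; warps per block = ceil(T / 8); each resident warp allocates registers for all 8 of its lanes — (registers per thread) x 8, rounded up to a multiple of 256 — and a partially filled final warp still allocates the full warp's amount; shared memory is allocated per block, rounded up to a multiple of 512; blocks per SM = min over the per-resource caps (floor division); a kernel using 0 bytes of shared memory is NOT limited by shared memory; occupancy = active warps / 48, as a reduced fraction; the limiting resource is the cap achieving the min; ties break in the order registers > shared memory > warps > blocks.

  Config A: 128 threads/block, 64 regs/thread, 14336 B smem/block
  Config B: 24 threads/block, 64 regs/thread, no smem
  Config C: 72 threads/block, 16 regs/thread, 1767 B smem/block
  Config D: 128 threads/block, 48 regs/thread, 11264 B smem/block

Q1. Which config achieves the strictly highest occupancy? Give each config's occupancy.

occupancies: A 2/3, B 1, C 15/16, D 2/3

Answer: B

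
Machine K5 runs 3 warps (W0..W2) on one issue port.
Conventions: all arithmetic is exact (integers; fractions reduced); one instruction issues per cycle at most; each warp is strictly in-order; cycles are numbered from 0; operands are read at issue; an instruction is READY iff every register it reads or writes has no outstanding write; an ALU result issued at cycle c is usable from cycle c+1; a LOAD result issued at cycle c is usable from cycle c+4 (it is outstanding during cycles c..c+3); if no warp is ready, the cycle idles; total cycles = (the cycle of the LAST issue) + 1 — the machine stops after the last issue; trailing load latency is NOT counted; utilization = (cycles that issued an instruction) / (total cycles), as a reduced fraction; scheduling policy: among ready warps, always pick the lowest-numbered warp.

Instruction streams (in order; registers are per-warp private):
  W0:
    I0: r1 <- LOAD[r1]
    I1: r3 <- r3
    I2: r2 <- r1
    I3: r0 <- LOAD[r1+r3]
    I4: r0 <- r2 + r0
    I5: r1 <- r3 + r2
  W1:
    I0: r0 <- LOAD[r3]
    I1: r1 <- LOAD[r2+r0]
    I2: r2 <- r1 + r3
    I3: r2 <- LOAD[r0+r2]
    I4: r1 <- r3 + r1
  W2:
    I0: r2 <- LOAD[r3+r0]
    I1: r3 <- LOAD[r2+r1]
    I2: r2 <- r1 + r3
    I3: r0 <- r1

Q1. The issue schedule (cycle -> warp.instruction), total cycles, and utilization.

cycle 0: W0.I0
cycle 1: W0.I1
cycle 2: W1.I0
cycle 3: W2.I0
cycle 4: W0.I2
cycle 5: W0.I3
cycle 6: W1.I1
cycle 7: W2.I1
cycle 8: idle
cycle 9: W0.I4
cycle 10: W0.I5
cycle 11: W1.I2
cycle 12: W1.I3
cycle 13: W1.I4
cycle 14: W2.I2
cycle 15: W2.I3

Answer: 16 cycles, utilization 15/16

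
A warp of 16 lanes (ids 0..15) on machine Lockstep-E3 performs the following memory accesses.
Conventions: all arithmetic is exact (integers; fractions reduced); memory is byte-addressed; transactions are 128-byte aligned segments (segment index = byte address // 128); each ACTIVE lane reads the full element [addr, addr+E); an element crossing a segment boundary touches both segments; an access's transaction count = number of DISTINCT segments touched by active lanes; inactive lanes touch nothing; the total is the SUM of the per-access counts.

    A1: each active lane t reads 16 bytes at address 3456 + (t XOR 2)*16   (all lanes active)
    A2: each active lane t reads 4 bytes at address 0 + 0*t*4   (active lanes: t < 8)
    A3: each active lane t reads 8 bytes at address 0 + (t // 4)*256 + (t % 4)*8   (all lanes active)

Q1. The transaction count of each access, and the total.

A1: 2 transactions
A2: 1 transaction
A3: 4 transactions

Answer: 2,1,4; total 7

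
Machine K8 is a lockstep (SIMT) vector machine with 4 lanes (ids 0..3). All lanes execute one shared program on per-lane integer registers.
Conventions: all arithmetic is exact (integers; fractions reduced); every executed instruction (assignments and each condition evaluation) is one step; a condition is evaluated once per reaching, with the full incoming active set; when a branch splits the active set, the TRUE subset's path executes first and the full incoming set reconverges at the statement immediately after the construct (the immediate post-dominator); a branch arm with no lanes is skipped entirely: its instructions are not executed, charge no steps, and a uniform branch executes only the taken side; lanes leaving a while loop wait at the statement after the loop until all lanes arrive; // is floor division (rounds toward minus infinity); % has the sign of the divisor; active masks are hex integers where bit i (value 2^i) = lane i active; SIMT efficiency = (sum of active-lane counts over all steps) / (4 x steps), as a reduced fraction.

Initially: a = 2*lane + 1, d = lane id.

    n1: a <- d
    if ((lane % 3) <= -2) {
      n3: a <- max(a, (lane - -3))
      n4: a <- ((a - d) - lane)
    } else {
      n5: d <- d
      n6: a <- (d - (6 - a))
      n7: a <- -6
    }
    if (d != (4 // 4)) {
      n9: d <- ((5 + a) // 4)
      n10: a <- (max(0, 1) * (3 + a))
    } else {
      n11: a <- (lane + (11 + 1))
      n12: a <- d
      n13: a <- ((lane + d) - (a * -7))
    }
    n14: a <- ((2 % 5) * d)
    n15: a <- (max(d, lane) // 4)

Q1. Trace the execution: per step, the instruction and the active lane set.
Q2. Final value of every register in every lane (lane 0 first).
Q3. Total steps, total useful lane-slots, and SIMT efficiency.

step 0: a <- d                       0xf
step 1: eval ((lane % 3) <= -2)      0xf
step 2: d <- d                       0xf
step 3: a <- (d - (6 - a))           0xf
step 4: a <- -6                      0xf
step 5: eval (d != (4 // 4))         0xf
step 6: d <- ((5 + a) // 4)          0xd
step 7: a <- (max(0, 1) * (3 + a))   0xd
step 8: a <- (lane + (11 + 1))       0x2
step 9: a <- d                       0x2
step 10: a <- ((lane + d) - (a * -7)) 0x2
step 11: a <- ((2 % 5) * d)           0xf
step 12: a <- (max(d, lane) // 4)     0xf

Answer: 13 steps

a: 0,0,0,0
d: -1,1,-1,-1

steps = 13; useful = 41; efficiency = 41/52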